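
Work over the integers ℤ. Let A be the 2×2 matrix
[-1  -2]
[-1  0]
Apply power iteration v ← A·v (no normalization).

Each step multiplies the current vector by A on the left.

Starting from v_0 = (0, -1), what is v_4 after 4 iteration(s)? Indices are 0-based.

v_0 = (0, -1).
v_1 = A·v_0 = (2, 0).
v_2 = A·v_1 = (-2, -2).
v_3 = A·v_2 = (6, 2).
v_4 = A·v_3 = (-10, -6).

v_4 = (-10, -6)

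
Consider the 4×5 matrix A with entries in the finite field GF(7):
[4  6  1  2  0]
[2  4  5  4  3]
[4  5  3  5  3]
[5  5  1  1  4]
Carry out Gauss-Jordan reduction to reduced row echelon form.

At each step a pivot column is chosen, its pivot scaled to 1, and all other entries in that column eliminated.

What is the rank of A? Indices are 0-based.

rank = 4

[1] R0 /= 4  ⇒  (1, 5, 2, 4, 0)
     R1 -= 2·R0  ⇒  (0, 1, 1, 3, 3)
     R2 -= 4·R0  ⇒  (0, 6, 2, 3, 3)
     R3 -= 5·R0  ⇒  (0, 1, 5, 2, 4)
[2] R1 /= 1  ⇒  (0, 1, 1, 3, 3)
     R0 -= 5·R1  ⇒  (1, 0, 4, 3, 6)
     R2 -= 6·R1  ⇒  (0, 0, 3, 6, 6)
     R3 -= 1·R1  ⇒  (0, 0, 4, 6, 1)
[3] R2 /= 3  ⇒  (0, 0, 1, 2, 2)
     R0 -= 4·R2  ⇒  (1, 0, 0, 2, 5)
     R1 -= 1·R2  ⇒  (0, 1, 0, 1, 1)
     R3 -= 4·R2  ⇒  (0, 0, 0, 5, 0)
[4] R3 /= 5  ⇒  (0, 0, 0, 1, 0)
     R0 -= 2·R3  ⇒  (1, 0, 0, 0, 5)
     R1 -= 1·R3  ⇒  (0, 1, 0, 0, 1)
     R2 -= 2·R3  ⇒  (0, 0, 1, 0, 2)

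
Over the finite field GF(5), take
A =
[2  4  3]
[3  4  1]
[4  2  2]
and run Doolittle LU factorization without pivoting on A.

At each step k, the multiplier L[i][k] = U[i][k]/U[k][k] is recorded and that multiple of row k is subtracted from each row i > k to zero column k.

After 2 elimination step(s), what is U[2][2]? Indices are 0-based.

[col 0] pivot 2
  R1 -= 4*R0 → (0, 3, 4)  (L[1][0] := 4)
  R2 -= 2*R0 → (0, 4, 1)  (L[2][0] := 2)
[col 1] pivot 3
  R2 -= 3*R1 → (0, 0, 4)  (L[2][1] := 3)

U[2][2] = 4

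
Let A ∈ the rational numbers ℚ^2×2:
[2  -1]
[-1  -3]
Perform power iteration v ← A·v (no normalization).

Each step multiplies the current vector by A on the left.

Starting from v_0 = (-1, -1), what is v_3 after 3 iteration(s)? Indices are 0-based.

v_0 = (-1, -1).
v_1 = A·v_0 = (-1, 4).
v_2 = A·v_1 = (-6, -11).
v_3 = A·v_2 = (-1, 39).

v_3 = (-1, 39)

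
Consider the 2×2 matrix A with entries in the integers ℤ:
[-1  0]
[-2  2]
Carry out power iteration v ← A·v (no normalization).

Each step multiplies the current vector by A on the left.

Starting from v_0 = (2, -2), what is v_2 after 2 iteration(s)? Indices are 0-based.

v_0 = (2, -2).
v_1 = A·v_0 = (-2, -8).
v_2 = A·v_1 = (2, -12).

v_2 = (2, -12)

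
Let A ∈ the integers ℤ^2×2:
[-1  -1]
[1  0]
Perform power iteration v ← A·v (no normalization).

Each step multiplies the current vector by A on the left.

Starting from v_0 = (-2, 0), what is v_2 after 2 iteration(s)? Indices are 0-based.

v_2 = (0, 2)

v_0 = (-2, 0).
v_1 = A·v_0 = (2, -2).
v_2 = A·v_1 = (0, 2).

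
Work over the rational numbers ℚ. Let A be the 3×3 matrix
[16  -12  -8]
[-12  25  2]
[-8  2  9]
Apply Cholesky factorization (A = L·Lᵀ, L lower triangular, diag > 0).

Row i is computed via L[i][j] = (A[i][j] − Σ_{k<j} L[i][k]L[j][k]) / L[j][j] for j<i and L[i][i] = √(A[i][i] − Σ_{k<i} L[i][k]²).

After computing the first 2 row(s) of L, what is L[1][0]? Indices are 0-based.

L[1][0] = -3

Step 1: L[0][0] = √(16) = 4.
  L[1][0] = (-12) / L[0][0] = -3.
Step 2: L[1][1] = √(16) = 4.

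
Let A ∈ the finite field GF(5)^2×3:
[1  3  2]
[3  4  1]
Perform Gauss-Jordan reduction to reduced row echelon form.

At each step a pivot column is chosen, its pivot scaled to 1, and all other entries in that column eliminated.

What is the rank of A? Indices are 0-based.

rank = 1

pivot(0,0)=1: scale R0 → (1, 3, 2)
  clear (1,0): R1 −= (3)R0 → (0, 0, 0)
col 1: no nonzero at/below row 1; advance.
col 2: no nonzero at/below row 1; advance.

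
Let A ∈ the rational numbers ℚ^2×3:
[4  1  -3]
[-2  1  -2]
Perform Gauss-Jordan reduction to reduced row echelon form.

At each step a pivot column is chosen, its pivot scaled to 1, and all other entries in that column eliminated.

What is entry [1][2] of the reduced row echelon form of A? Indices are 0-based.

M[1][2] = -7/3

step 1: normalize row 0 (÷4) = (1, 1/4, -3/4)
  row 1: subtract -2×row0 = (0, 3/2, -7/2)
step 2: normalize row 1 (÷3/2) = (0, 1, -7/3)
  row 0: subtract 1/4×row1 = (1, 0, -1/6)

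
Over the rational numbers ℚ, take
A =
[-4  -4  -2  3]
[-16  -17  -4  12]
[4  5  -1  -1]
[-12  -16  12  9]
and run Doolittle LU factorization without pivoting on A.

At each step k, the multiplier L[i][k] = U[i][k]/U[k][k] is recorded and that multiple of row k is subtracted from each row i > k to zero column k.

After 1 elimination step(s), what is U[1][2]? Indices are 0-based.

[col 0] pivot -4
  R1 -= 4*R0 → (0, -1, 4, 0)  (L[1][0] := 4)
  R2 -= -1*R0 → (0, 1, -3, 2)  (L[2][0] := -1)
  R3 -= 3*R0 → (0, -4, 18, 0)  (L[3][0] := 3)

U[1][2] = 4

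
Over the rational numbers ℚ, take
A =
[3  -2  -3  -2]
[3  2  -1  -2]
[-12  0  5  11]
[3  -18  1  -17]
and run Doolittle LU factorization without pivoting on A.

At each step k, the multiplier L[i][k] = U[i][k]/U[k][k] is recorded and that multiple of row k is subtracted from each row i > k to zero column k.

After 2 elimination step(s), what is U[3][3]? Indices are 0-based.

[col 0] pivot 3
  R1 -= 1*R0 → (0, 4, 2, 0)  (L[1][0] := 1)
  R2 -= -4*R0 → (0, -8, -7, 3)  (L[2][0] := -4)
  R3 -= 1*R0 → (0, -16, 4, -15)  (L[3][0] := 1)
[col 1] pivot 4
  R2 -= -2*R1 → (0, 0, -3, 3)  (L[2][1] := -2)
  R3 -= -4*R1 → (0, 0, 12, -15)  (L[3][1] := -4)

U[3][3] = -15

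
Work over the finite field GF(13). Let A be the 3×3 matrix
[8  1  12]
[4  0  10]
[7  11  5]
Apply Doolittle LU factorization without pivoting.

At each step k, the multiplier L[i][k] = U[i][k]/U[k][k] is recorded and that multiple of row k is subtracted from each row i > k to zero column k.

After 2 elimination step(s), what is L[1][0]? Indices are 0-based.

L[1][0] = 7

k=0: U[0][0]=8
  eliminate (1,0): mult=7, new row 1: (0, 6, 4); set L[1][0]=7
  eliminate (2,0): mult=9, new row 2: (0, 2, 1); set L[2][0]=9
k=1: U[1][1]=6
  eliminate (2,1): mult=9, new row 2: (0, 0, 4); set L[2][1]=9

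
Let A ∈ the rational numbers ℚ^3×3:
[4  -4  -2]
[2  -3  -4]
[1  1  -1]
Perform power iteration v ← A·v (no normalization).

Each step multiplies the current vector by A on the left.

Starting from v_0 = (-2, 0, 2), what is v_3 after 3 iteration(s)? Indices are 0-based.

v_0 = (-2, 0, 2).
v_1 = A·v_0 = (-12, -12, -4).
v_2 = A·v_1 = (8, 28, -20).
v_3 = A·v_2 = (-40, 12, 56).

v_3 = (-40, 12, 56)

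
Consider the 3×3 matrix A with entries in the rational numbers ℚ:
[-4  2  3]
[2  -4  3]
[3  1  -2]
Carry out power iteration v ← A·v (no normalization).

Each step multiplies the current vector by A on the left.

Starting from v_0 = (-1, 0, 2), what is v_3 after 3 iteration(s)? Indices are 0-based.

v_3 = (322, 106, -272)

v_0 = (-1, 0, 2).
v_1 = A·v_0 = (10, 4, -7).
v_2 = A·v_1 = (-53, -17, 48).
v_3 = A·v_2 = (322, 106, -272).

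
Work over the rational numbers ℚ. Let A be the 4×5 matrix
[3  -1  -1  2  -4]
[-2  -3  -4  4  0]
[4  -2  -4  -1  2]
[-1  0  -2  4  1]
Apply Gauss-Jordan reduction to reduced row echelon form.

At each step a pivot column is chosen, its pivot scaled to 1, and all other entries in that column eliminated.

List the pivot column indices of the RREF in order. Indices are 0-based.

pivot columns: 0, 1, 2, 3

[1] R0 /= 3  ⇒  (1, -1/3, -1/3, 2/3, -4/3)
     R1 -= -2·R0  ⇒  (0, -11/3, -14/3, 16/3, -8/3)
     R2 -= 4·R0  ⇒  (0, -2/3, -8/3, -11/3, 22/3)
     R3 -= -1·R0  ⇒  (0, -1/3, -7/3, 14/3, -1/3)
[2] R1 /= -11/3  ⇒  (0, 1, 14/11, -16/11, 8/11)
     R0 -= -1/3·R1  ⇒  (1, 0, 1/11, 2/11, -12/11)
     R2 -= -2/3·R1  ⇒  (0, 0, -20/11, -51/11, 86/11)
     R3 -= -1/3·R1  ⇒  (0, 0, -21/11, 46/11, -1/11)
[3] R2 /= -20/11  ⇒  (0, 0, 1, 51/20, -43/10)
     R0 -= 1/11·R2  ⇒  (1, 0, 0, -1/20, -7/10)
     R1 -= 14/11·R2  ⇒  (0, 1, 0, -47/10, 31/5)
     R3 -= -21/11·R2  ⇒  (0, 0, 0, 181/20, -83/10)
[4] R3 /= 181/20  ⇒  (0, 0, 0, 1, -166/181)
     R0 -= -1/20·R3  ⇒  (1, 0, 0, 0, -135/181)
     R1 -= -47/10·R3  ⇒  (0, 1, 0, 0, 342/181)
     R2 -= 51/20·R3  ⇒  (0, 0, 1, 0, -355/181)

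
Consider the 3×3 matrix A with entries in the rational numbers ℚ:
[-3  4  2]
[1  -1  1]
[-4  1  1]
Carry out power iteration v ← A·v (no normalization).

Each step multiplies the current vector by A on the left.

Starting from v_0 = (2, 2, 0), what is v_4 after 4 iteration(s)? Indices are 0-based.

v_0 = (2, 2, 0).
v_1 = A·v_0 = (2, 0, -6).
v_2 = A·v_1 = (-18, -4, -14).
v_3 = A·v_2 = (10, -28, 54).
v_4 = A·v_3 = (-34, 92, -14).

v_4 = (-34, 92, -14)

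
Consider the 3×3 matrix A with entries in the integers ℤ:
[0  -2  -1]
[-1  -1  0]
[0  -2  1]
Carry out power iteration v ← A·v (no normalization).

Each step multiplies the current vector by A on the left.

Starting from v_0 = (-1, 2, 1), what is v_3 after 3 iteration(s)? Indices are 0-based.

v_3 = (-11, -11, -13)

v_0 = (-1, 2, 1).
v_1 = A·v_0 = (-5, -1, -3).
v_2 = A·v_1 = (5, 6, -1).
v_3 = A·v_2 = (-11, -11, -13).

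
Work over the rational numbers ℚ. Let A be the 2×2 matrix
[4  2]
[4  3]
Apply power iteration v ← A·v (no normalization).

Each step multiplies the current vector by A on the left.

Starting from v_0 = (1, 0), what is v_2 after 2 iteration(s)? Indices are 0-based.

v_0 = (1, 0).
v_1 = A·v_0 = (4, 4).
v_2 = A·v_1 = (24, 28).

v_2 = (24, 28)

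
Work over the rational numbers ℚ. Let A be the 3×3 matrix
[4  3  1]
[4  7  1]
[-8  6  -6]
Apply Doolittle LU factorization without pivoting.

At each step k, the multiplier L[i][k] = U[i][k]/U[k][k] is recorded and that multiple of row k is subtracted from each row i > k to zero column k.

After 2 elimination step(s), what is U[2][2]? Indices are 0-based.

k=0: U[0][0]=4
  eliminate (1,0): mult=1, new row 1: (0, 4, 0); set L[1][0]=1
  eliminate (2,0): mult=-2, new row 2: (0, 12, -4); set L[2][0]=-2
k=1: U[1][1]=4
  eliminate (2,1): mult=3, new row 2: (0, 0, -4); set L[2][1]=3

U[2][2] = -4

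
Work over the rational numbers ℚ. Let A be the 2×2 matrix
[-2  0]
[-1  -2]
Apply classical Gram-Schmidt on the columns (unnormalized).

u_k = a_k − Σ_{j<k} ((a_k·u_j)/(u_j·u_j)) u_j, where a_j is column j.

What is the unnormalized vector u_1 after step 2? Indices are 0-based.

Step 1: u_0 = a_0 = (-2, -1).
Step 2: u_1 = a_1 − (2/5)·u_0 = (4/5, -8/5).

u_1 = (4/5, -8/5)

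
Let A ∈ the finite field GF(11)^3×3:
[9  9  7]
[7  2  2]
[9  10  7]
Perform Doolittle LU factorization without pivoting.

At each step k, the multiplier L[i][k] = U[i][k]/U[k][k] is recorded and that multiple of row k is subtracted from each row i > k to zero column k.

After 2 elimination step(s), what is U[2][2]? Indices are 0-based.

U[2][2] = 2

Step 1: pivot at (0,0) is 9.
  row1 ← row1 − (2)·row0  ⇒  L[1][0]=2, U row1=(0, 6, 10)
  row2 ← row2 − (1)·row0  ⇒  L[2][0]=1, U row2=(0, 1, 0)
Step 2: pivot at (1,1) is 6.
  row2 ← row2 − (2)·row1  ⇒  L[2][1]=2, U row2=(0, 0, 2)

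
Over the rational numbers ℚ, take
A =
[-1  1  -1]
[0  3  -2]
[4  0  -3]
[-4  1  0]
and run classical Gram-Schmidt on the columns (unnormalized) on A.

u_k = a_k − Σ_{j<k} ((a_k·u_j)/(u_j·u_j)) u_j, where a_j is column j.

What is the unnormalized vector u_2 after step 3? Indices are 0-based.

u_2 = (-8/13, 7/13, -15/13, -1)

Step 1: u_0 = a_0 = (-1, 0, 4, -4).
Step 2: u_1 = a_1 − (-5/33)·u_0 = (28/33, 3, 20/33, 13/33).
Step 3: u_2 = a_2 − (-1/3)·u_0 − (-11/13)·u_1 = (-8/13, 7/13, -15/13, -1).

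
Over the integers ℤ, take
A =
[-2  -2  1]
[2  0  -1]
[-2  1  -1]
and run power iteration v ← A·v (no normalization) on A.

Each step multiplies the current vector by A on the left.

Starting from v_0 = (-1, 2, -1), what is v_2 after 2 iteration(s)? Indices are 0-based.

v_2 = (13, -11, 0)

v_0 = (-1, 2, -1).
v_1 = A·v_0 = (-3, -1, 5).
v_2 = A·v_1 = (13, -11, 0).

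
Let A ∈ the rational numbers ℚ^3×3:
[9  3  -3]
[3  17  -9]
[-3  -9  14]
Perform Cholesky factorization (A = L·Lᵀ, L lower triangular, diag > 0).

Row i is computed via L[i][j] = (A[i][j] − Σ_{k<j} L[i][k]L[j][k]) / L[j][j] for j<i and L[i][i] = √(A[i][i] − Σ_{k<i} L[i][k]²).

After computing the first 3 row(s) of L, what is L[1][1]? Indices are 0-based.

L[1][1] = 4

Step 1: L[0][0] = √(9) = 3.
  L[1][0] = (3) / L[0][0] = 1.
Step 2: L[1][1] = √(16) = 4.
  L[2][0] = (-3) / L[0][0] = -1.
  L[2][1] = (-8) / L[1][1] = -2.
Step 3: L[2][2] = √(9) = 3.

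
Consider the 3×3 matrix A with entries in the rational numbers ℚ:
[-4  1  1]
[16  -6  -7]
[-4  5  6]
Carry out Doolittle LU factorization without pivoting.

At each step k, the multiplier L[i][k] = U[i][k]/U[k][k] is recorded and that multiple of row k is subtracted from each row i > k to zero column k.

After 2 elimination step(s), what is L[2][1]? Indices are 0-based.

[col 0] pivot -4
  R1 -= -4*R0 → (0, -2, -3)  (L[1][0] := -4)
  R2 -= 1*R0 → (0, 4, 5)  (L[2][0] := 1)
[col 1] pivot -2
  R2 -= -2*R1 → (0, 0, -1)  (L[2][1] := -2)

L[2][1] = -2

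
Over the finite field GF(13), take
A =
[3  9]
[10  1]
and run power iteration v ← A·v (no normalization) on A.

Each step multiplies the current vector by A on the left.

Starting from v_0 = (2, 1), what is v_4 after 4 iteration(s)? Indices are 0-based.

v_0 = (2, 1).
v_1 = A·v_0 = (2, 8).
v_2 = A·v_1 = (0, 2).
v_3 = A·v_2 = (5, 2).
v_4 = A·v_3 = (7, 0).

v_4 = (7, 0)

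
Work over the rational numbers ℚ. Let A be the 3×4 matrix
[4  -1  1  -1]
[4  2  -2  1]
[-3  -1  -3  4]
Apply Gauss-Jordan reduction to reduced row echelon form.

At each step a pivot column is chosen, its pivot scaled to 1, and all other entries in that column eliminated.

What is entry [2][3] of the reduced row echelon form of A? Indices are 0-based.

M[2][3] = -53/48

step 1: normalize row 0 (÷4) = (1, -1/4, 1/4, -1/4)
  row 1: subtract 4×row0 = (0, 3, -3, 2)
  row 2: subtract -3×row0 = (0, -7/4, -9/4, 13/4)
step 2: normalize row 1 (÷3) = (0, 1, -1, 2/3)
  row 0: subtract -1/4×row1 = (1, 0, 0, -1/12)
  row 2: subtract -7/4×row1 = (0, 0, -4, 53/12)
step 3: normalize row 2 (÷-4) = (0, 0, 1, -53/48)
  row 1: subtract -1×row2 = (0, 1, 0, -7/16)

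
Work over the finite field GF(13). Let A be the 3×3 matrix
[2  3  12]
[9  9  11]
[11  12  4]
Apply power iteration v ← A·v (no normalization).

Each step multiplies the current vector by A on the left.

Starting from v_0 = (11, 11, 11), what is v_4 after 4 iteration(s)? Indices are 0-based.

v_0 = (11, 11, 11).
v_1 = A·v_0 = (5, 7, 11).
v_2 = A·v_1 = (7, 8, 1).
v_3 = A·v_2 = (11, 3, 8).
v_4 = A·v_3 = (10, 6, 7).

v_4 = (10, 6, 7)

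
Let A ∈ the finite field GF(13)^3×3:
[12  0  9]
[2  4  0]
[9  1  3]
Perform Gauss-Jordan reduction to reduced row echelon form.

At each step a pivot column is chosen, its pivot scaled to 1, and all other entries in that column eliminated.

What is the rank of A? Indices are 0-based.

rank = 3

[1] R0 /= 12  ⇒  (1, 0, 4)
     R1 -= 2·R0  ⇒  (0, 4, 5)
     R2 -= 9·R0  ⇒  (0, 1, 6)
[2] R1 /= 4  ⇒  (0, 1, 11)
     R2 -= 1·R1  ⇒  (0, 0, 8)
[3] R2 /= 8  ⇒  (0, 0, 1)
     R0 -= 4·R2  ⇒  (1, 0, 0)
     R1 -= 11·R2  ⇒  (0, 1, 0)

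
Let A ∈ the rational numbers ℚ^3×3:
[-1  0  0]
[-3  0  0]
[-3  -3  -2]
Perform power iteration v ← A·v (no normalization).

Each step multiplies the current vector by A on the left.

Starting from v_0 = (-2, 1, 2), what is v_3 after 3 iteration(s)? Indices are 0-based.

v_3 = (2, 6, 68)

v_0 = (-2, 1, 2).
v_1 = A·v_0 = (2, 6, -1).
v_2 = A·v_1 = (-2, -6, -22).
v_3 = A·v_2 = (2, 6, 68).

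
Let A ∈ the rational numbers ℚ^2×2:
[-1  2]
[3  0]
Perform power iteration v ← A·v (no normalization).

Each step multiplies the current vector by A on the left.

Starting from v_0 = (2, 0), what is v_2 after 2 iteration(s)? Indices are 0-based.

v_2 = (14, -6)

v_0 = (2, 0).
v_1 = A·v_0 = (-2, 6).
v_2 = A·v_1 = (14, -6).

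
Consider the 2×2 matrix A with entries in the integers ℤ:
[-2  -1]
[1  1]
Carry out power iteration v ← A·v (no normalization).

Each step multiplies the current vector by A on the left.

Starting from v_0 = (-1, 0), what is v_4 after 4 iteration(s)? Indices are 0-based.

v_4 = (-8, 3)

v_0 = (-1, 0).
v_1 = A·v_0 = (2, -1).
v_2 = A·v_1 = (-3, 1).
v_3 = A·v_2 = (5, -2).
v_4 = A·v_3 = (-8, 3).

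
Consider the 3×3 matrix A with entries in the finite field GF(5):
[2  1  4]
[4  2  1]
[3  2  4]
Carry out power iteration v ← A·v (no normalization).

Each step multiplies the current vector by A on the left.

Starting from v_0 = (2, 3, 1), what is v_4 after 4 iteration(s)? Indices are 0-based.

v_4 = (0, 3, 1)

v_0 = (2, 3, 1).
v_1 = A·v_0 = (1, 0, 1).
v_2 = A·v_1 = (1, 0, 2).
v_3 = A·v_2 = (0, 1, 1).
v_4 = A·v_3 = (0, 3, 1).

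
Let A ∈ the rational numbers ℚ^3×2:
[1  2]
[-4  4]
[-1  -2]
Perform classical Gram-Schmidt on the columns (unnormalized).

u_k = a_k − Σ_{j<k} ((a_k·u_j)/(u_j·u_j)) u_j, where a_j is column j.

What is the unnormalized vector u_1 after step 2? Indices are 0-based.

u_1 = (8/3, 4/3, -8/3)

Step 1: u_0 = a_0 = (1, -4, -1).
Step 2: u_1 = a_1 − (-2/3)·u_0 = (8/3, 4/3, -8/3).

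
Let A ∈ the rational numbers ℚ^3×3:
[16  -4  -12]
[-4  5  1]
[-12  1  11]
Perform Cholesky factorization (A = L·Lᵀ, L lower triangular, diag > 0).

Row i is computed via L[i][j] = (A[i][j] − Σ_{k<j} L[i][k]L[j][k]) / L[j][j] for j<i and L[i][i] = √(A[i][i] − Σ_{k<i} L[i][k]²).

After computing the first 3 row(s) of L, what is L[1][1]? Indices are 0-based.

L[1][1] = 2

Step 1: L[0][0] = √(16) = 4.
  L[1][0] = (-4) / L[0][0] = -1.
Step 2: L[1][1] = √(4) = 2.
  L[2][0] = (-12) / L[0][0] = -3.
  L[2][1] = (-2) / L[1][1] = -1.
Step 3: L[2][2] = √(1) = 1.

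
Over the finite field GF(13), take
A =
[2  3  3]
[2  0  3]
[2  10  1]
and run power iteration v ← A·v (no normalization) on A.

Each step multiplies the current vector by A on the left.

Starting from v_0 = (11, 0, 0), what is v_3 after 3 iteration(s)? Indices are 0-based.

v_0 = (11, 0, 0).
v_1 = A·v_0 = (9, 9, 9).
v_2 = A·v_1 = (7, 6, 0).
v_3 = A·v_2 = (6, 1, 9).

v_3 = (6, 1, 9)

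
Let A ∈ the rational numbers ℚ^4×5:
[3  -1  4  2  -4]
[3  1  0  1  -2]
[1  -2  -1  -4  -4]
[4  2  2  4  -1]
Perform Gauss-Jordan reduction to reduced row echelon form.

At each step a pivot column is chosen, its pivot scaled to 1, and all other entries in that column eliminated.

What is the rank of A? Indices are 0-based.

pivot(0,0)=3: scale R0 → (1, -1/3, 4/3, 2/3, -4/3)
  clear (1,0): R1 −= (3)R0 → (0, 2, -4, -1, 2)
  clear (2,0): R2 −= (1)R0 → (0, -5/3, -7/3, -14/3, -8/3)
  clear (3,0): R3 −= (4)R0 → (0, 10/3, -10/3, 4/3, 13/3)
pivot(1,1)=2: scale R1 → (0, 1, -2, -1/2, 1)
  clear (0,1): R0 −= (-1/3)R1 → (1, 0, 2/3, 1/2, -1)
  clear (2,1): R2 −= (-5/3)R1 → (0, 0, -17/3, -11/2, -1)
  clear (3,1): R3 −= (10/3)R1 → (0, 0, 10/3, 3, 1)
pivot(2,2)=-17/3: scale R2 → (0, 0, 1, 33/34, 3/17)
  clear (0,2): R0 −= (2/3)R2 → (1, 0, 0, -5/34, -19/17)
  clear (1,2): R1 −= (-2)R2 → (0, 1, 0, 49/34, 23/17)
  clear (3,2): R3 −= (10/3)R2 → (0, 0, 0, -4/17, 7/17)
pivot(3,3)=-4/17: scale R3 → (0, 0, 0, 1, -7/4)
  clear (0,3): R0 −= (-5/34)R3 → (1, 0, 0, 0, -11/8)
  clear (1,3): R1 −= (49/34)R3 → (0, 1, 0, 0, 31/8)
  clear (2,3): R2 −= (33/34)R3 → (0, 0, 1, 0, 15/8)

rank = 4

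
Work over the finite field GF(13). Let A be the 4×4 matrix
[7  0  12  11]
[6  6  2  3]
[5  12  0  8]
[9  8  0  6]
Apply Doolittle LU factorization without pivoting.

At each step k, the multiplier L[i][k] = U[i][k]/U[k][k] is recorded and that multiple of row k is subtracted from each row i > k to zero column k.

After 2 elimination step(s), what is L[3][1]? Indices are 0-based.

Step 1: pivot at (0,0) is 7.
  row1 ← row1 − (12)·row0  ⇒  L[1][0]=12, U row1=(0, 6, 1, 1)
  row2 ← row2 − (10)·row0  ⇒  L[2][0]=10, U row2=(0, 12, 10, 2)
  row3 ← row3 − (5)·row0  ⇒  L[3][0]=5, U row3=(0, 8, 5, 3)
Step 2: pivot at (1,1) is 6.
  row2 ← row2 − (2)·row1  ⇒  L[2][1]=2, U row2=(0, 0, 8, 0)
  row3 ← row3 − (10)·row1  ⇒  L[3][1]=10, U row3=(0, 0, 8, 6)

L[3][1] = 10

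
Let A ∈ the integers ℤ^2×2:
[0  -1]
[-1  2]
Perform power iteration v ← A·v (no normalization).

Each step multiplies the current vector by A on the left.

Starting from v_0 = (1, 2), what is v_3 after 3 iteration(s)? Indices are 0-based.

v_3 = (-8, 19)

v_0 = (1, 2).
v_1 = A·v_0 = (-2, 3).
v_2 = A·v_1 = (-3, 8).
v_3 = A·v_2 = (-8, 19).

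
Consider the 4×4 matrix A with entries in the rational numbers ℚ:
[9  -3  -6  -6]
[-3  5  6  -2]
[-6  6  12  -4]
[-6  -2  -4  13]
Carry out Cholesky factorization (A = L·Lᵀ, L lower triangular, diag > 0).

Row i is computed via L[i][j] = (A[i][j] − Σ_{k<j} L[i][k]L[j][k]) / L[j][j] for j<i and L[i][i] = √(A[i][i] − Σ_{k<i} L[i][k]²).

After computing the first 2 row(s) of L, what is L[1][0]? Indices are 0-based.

L[1][0] = -1

Step 1: L[0][0] = √(9) = 3.
  L[1][0] = (-3) / L[0][0] = -1.
Step 2: L[1][1] = √(4) = 2.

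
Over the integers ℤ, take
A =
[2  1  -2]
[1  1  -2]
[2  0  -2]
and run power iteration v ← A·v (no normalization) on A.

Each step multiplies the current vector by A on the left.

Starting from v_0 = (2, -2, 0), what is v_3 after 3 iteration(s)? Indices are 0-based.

v_3 = (-6, -2, 0)

v_0 = (2, -2, 0).
v_1 = A·v_0 = (2, 0, 4).
v_2 = A·v_1 = (-4, -6, -4).
v_3 = A·v_2 = (-6, -2, 0).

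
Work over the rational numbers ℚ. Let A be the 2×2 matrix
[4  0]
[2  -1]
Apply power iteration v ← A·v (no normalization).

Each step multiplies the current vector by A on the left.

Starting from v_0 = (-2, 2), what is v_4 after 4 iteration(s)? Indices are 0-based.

v_4 = (-512, -202)

v_0 = (-2, 2).
v_1 = A·v_0 = (-8, -6).
v_2 = A·v_1 = (-32, -10).
v_3 = A·v_2 = (-128, -54).
v_4 = A·v_3 = (-512, -202).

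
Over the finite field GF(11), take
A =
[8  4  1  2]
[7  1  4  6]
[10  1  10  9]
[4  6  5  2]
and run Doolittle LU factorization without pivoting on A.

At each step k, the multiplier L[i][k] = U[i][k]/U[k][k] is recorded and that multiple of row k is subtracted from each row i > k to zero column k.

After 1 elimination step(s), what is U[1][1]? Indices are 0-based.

U[1][1] = 3

Step 1: pivot at (0,0) is 8.
  row1 ← row1 − (5)·row0  ⇒  L[1][0]=5, U row1=(0, 3, 10, 7)
  row2 ← row2 − (4)·row0  ⇒  L[2][0]=4, U row2=(0, 7, 6, 1)
  row3 ← row3 − (6)·row0  ⇒  L[3][0]=6, U row3=(0, 4, 10, 1)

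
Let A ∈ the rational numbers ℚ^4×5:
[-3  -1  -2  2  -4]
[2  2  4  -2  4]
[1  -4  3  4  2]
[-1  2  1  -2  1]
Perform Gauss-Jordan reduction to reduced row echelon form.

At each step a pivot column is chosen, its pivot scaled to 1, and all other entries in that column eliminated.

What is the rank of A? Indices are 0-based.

rank = 4

step 1: normalize row 0 (÷-3) = (1, 1/3, 2/3, -2/3, 4/3)
  row 1: subtract 2×row0 = (0, 4/3, 8/3, -2/3, 4/3)
  row 2: subtract 1×row0 = (0, -13/3, 7/3, 14/3, 2/3)
  row 3: subtract -1×row0 = (0, 7/3, 5/3, -8/3, 7/3)
step 2: normalize row 1 (÷4/3) = (0, 1, 2, -1/2, 1)
  row 0: subtract 1/3×row1 = (1, 0, 0, -1/2, 1)
  row 2: subtract -13/3×row1 = (0, 0, 11, 5/2, 5)
  row 3: subtract 7/3×row1 = (0, 0, -3, -3/2, 0)
step 3: normalize row 2 (÷11) = (0, 0, 1, 5/22, 5/11)
  row 1: subtract 2×row2 = (0, 1, 0, -21/22, 1/11)
  row 3: subtract -3×row2 = (0, 0, 0, -9/11, 15/11)
step 4: normalize row 3 (÷-9/11) = (0, 0, 0, 1, -5/3)
  row 0: subtract -1/2×row3 = (1, 0, 0, 0, 1/6)
  row 1: subtract -21/22×row3 = (0, 1, 0, 0, -3/2)
  row 2: subtract 5/22×row3 = (0, 0, 1, 0, 5/6)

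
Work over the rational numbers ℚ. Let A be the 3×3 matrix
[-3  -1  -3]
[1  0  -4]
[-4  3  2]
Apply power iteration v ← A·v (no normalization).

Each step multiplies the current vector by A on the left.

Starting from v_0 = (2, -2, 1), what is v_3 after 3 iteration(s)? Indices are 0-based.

v_3 = (-212, 67, -117)

v_0 = (2, -2, 1).
v_1 = A·v_0 = (-7, -2, -12).
v_2 = A·v_1 = (59, 41, -2).
v_3 = A·v_2 = (-212, 67, -117).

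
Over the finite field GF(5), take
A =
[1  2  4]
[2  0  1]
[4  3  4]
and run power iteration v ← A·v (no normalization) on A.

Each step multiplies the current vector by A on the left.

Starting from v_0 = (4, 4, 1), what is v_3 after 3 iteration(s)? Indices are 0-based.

v_3 = (1, 3, 1)

v_0 = (4, 4, 1).
v_1 = A·v_0 = (1, 4, 2).
v_2 = A·v_1 = (2, 4, 4).
v_3 = A·v_2 = (1, 3, 1).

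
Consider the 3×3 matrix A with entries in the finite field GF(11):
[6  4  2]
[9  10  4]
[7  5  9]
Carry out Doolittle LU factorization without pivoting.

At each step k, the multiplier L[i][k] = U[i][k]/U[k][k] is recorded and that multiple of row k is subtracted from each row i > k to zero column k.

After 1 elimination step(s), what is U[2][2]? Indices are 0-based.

U[2][2] = 3

k=0: U[0][0]=6
  eliminate (1,0): mult=7, new row 1: (0, 4, 1); set L[1][0]=7
  eliminate (2,0): mult=3, new row 2: (0, 4, 3); set L[2][0]=3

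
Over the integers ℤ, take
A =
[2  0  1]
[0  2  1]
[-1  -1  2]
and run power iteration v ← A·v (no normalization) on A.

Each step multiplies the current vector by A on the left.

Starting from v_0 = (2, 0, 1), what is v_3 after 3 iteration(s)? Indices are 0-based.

v_0 = (2, 0, 1).
v_1 = A·v_0 = (5, 1, 0).
v_2 = A·v_1 = (10, 2, -6).
v_3 = A·v_2 = (14, -2, -24).

v_3 = (14, -2, -24)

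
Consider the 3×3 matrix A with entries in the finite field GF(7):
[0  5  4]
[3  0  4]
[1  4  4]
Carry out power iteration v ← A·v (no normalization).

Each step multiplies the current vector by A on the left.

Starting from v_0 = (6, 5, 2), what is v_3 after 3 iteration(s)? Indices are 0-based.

v_3 = (6, 0, 2)

v_0 = (6, 5, 2).
v_1 = A·v_0 = (5, 5, 6).
v_2 = A·v_1 = (0, 4, 0).
v_3 = A·v_2 = (6, 0, 2).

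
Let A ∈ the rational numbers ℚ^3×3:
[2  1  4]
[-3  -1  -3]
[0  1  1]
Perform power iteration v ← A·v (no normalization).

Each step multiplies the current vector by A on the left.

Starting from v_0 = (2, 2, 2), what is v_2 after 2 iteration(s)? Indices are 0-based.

v_0 = (2, 2, 2).
v_1 = A·v_0 = (14, -14, 4).
v_2 = A·v_1 = (30, -40, -10).

v_2 = (30, -40, -10)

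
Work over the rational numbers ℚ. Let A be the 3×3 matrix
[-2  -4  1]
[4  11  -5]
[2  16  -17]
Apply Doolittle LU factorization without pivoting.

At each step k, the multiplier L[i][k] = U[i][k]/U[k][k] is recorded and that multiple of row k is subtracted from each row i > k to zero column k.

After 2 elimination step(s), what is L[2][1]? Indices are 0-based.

L[2][1] = 4

k=0: U[0][0]=-2
  eliminate (1,0): mult=-2, new row 1: (0, 3, -3); set L[1][0]=-2
  eliminate (2,0): mult=-1, new row 2: (0, 12, -16); set L[2][0]=-1
k=1: U[1][1]=3
  eliminate (2,1): mult=4, new row 2: (0, 0, -4); set L[2][1]=4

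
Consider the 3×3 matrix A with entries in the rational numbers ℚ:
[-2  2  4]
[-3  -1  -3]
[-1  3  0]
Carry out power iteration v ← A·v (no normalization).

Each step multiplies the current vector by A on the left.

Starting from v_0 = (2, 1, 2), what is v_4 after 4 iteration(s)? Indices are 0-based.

v_0 = (2, 1, 2).
v_1 = A·v_0 = (6, -13, 1).
v_2 = A·v_1 = (-34, -8, -45).
v_3 = A·v_2 = (-128, 245, 10).
v_4 = A·v_3 = (786, 109, 863).

v_4 = (786, 109, 863)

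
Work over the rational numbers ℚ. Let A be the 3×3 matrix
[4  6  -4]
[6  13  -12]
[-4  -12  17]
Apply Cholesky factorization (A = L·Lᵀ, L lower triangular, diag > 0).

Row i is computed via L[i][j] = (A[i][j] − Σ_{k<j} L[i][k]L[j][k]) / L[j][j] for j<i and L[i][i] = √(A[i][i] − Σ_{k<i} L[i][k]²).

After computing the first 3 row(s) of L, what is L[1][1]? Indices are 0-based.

Step 1: L[0][0] = √(4) = 2.
  L[1][0] = (6) / L[0][0] = 3.
Step 2: L[1][1] = √(4) = 2.
  L[2][0] = (-4) / L[0][0] = -2.
  L[2][1] = (-6) / L[1][1] = -3.
Step 3: L[2][2] = √(4) = 2.

L[1][1] = 2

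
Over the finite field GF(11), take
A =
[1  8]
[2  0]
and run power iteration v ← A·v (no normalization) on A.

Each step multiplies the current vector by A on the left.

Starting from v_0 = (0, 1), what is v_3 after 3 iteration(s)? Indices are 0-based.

v_3 = (4, 5)

v_0 = (0, 1).
v_1 = A·v_0 = (8, 0).
v_2 = A·v_1 = (8, 5).
v_3 = A·v_2 = (4, 5).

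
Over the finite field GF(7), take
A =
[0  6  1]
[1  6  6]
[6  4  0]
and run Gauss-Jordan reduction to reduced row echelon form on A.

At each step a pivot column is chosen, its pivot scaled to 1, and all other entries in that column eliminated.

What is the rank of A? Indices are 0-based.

pivot(0,0): swap R0↔R1
pivot(0,0)=1: scale R0 → (1, 6, 6)
  clear (2,0): R2 −= (6)R0 → (0, 3, 6)
pivot(1,1)=6: scale R1 → (0, 1, 6)
  clear (0,1): R0 −= (6)R1 → (1, 0, 5)
  clear (2,1): R2 −= (3)R1 → (0, 0, 2)
pivot(2,2)=2: scale R2 → (0, 0, 1)
  clear (0,2): R0 −= (5)R2 → (1, 0, 0)
  clear (1,2): R1 −= (6)R2 → (0, 1, 0)

rank = 3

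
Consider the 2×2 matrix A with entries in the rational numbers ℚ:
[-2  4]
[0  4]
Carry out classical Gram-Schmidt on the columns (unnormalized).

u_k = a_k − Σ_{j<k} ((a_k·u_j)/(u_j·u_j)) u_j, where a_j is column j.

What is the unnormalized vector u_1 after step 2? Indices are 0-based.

Step 1: u_0 = a_0 = (-2, 0).
Step 2: u_1 = a_1 − (-2)·u_0 = (0, 4).

u_1 = (0, 4)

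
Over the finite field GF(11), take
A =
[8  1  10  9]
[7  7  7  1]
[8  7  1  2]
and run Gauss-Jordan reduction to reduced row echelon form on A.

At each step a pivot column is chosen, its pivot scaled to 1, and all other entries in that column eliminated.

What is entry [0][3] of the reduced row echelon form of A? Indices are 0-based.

pivot(0,0)=8: scale R0 → (1, 7, 4, 8)
  clear (1,0): R1 −= (7)R0 → (0, 2, 1, 0)
  clear (2,0): R2 −= (8)R0 → (0, 6, 2, 4)
pivot(1,1)=2: scale R1 → (0, 1, 6, 0)
  clear (0,1): R0 −= (7)R1 → (1, 0, 6, 8)
  clear (2,1): R2 −= (6)R1 → (0, 0, 10, 4)
pivot(2,2)=10: scale R2 → (0, 0, 1, 7)
  clear (0,2): R0 −= (6)R2 → (1, 0, 0, 10)
  clear (1,2): R1 −= (6)R2 → (0, 1, 0, 2)

M[0][3] = 10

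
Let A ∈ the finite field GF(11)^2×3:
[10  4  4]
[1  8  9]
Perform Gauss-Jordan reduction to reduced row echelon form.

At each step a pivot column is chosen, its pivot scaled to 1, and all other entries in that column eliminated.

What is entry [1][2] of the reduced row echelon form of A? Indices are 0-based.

step 1: normalize row 0 (÷10) = (1, 7, 7)
  row 1: subtract 1×row0 = (0, 1, 2)
step 2: normalize row 1 (÷1) = (0, 1, 2)
  row 0: subtract 7×row1 = (1, 0, 4)

M[1][2] = 2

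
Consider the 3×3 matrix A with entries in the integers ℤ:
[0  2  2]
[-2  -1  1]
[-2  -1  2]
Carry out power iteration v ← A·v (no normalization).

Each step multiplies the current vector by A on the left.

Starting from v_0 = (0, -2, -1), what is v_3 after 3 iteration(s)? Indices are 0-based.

v_3 = (44, -4, 7)

v_0 = (0, -2, -1).
v_1 = A·v_0 = (-6, 1, 0).
v_2 = A·v_1 = (2, 11, 11).
v_3 = A·v_2 = (44, -4, 7).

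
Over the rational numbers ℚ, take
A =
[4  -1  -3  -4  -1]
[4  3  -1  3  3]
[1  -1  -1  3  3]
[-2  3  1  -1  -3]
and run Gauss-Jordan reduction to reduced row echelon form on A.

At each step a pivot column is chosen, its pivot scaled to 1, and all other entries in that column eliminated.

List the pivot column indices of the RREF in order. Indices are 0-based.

[1] R0 /= 4  ⇒  (1, -1/4, -3/4, -1, -1/4)
     R1 -= 4·R0  ⇒  (0, 4, 2, 7, 4)
     R2 -= 1·R0  ⇒  (0, -3/4, -1/4, 4, 13/4)
     R3 -= -2·R0  ⇒  (0, 5/2, -1/2, -3, -7/2)
[2] R1 /= 4  ⇒  (0, 1, 1/2, 7/4, 1)
     R0 -= -1/4·R1  ⇒  (1, 0, -5/8, -9/16, 0)
     R2 -= -3/4·R1  ⇒  (0, 0, 1/8, 85/16, 4)
     R3 -= 5/2·R1  ⇒  (0, 0, -7/4, -59/8, -6)
[3] R2 /= 1/8  ⇒  (0, 0, 1, 85/2, 32)
     R0 -= -5/8·R2  ⇒  (1, 0, 0, 26, 20)
     R1 -= 1/2·R2  ⇒  (0, 1, 0, -39/2, -15)
     R3 -= -7/4·R2  ⇒  (0, 0, 0, 67, 50)
[4] R3 /= 67  ⇒  (0, 0, 0, 1, 50/67)
     R0 -= 26·R3  ⇒  (1, 0, 0, 0, 40/67)
     R1 -= -39/2·R3  ⇒  (0, 1, 0, 0, -30/67)
     R2 -= 85/2·R3  ⇒  (0, 0, 1, 0, 19/67)

pivot columns: 0, 1, 2, 3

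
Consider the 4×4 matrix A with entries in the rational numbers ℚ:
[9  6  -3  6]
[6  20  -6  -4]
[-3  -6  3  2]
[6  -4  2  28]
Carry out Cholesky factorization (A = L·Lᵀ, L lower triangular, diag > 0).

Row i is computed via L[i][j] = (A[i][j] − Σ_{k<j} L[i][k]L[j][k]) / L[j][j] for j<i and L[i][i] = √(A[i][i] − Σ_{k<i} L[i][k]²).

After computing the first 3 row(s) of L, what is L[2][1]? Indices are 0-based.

L[2][1] = -1

Step 1: L[0][0] = √(9) = 3.
  L[1][0] = (6) / L[0][0] = 2.
Step 2: L[1][1] = √(16) = 4.
  L[2][0] = (-3) / L[0][0] = -1.
  L[2][1] = (-4) / L[1][1] = -1.
Step 3: L[2][2] = √(1) = 1.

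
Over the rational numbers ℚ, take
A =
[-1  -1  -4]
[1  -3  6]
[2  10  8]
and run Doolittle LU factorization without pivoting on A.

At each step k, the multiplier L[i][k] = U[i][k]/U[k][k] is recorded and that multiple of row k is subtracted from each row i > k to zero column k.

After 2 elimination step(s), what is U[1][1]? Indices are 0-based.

Step 1: pivot at (0,0) is -1.
  row1 ← row1 − (-1)·row0  ⇒  L[1][0]=-1, U row1=(0, -4, 2)
  row2 ← row2 − (-2)·row0  ⇒  L[2][0]=-2, U row2=(0, 8, 0)
Step 2: pivot at (1,1) is -4.
  row2 ← row2 − (-2)·row1  ⇒  L[2][1]=-2, U row2=(0, 0, 4)

U[1][1] = -4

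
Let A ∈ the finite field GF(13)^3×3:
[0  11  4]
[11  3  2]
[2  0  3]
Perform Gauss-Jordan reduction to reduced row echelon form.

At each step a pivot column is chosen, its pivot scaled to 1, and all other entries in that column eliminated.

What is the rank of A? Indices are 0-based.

step 1: exchange rows 0,1
step 1: normalize row 0 (÷11) = (1, 5, 12)
  row 2: subtract 2×row0 = (0, 3, 5)
step 2: normalize row 1 (÷11) = (0, 1, 11)
  row 0: subtract 5×row1 = (1, 0, 9)
  row 2: subtract 3×row1 = (0, 0, 11)
step 3: normalize row 2 (÷11) = (0, 0, 1)
  row 0: subtract 9×row2 = (1, 0, 0)
  row 1: subtract 11×row2 = (0, 1, 0)

rank = 3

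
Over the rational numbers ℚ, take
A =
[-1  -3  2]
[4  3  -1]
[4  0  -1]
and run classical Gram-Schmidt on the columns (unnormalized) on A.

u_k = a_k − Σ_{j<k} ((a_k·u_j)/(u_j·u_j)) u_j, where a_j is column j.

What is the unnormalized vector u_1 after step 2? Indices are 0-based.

Step 1: u_0 = a_0 = (-1, 4, 4).
Step 2: u_1 = a_1 − (5/11)·u_0 = (-28/11, 13/11, -20/11).

u_1 = (-28/11, 13/11, -20/11)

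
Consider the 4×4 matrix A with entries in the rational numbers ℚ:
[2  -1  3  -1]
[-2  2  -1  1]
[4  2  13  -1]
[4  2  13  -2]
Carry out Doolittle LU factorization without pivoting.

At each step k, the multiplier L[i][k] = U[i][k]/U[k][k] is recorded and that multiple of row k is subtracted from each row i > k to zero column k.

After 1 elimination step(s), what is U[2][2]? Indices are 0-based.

U[2][2] = 7

Step 1: pivot at (0,0) is 2.
  row1 ← row1 − (-1)·row0  ⇒  L[1][0]=-1, U row1=(0, 1, 2, 0)
  row2 ← row2 − (2)·row0  ⇒  L[2][0]=2, U row2=(0, 4, 7, 1)
  row3 ← row3 − (2)·row0  ⇒  L[3][0]=2, U row3=(0, 4, 7, 0)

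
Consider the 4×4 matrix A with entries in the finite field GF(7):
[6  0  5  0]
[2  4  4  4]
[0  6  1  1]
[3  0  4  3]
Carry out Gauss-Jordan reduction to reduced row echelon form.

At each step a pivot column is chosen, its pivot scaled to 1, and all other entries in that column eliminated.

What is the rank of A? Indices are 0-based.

rank = 3

step 1: normalize row 0 (÷6) = (1, 0, 2, 0)
  row 1: subtract 2×row0 = (0, 4, 0, 4)
  row 3: subtract 3×row0 = (0, 0, 5, 3)
step 2: normalize row 1 (÷4) = (0, 1, 0, 1)
  row 2: subtract 6×row1 = (0, 0, 1, 2)
step 3: normalize row 2 (÷1) = (0, 0, 1, 2)
  row 0: subtract 2×row2 = (1, 0, 0, 3)
  row 3: subtract 5×row2 = (0, 0, 0, 0)
skip col 3 (zero from row 3)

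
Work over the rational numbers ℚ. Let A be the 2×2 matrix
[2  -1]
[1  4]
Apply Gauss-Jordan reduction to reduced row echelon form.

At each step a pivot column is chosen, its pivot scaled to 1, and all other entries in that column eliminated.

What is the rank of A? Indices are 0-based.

step 1: normalize row 0 (÷2) = (1, -1/2)
  row 1: subtract 1×row0 = (0, 9/2)
step 2: normalize row 1 (÷9/2) = (0, 1)
  row 0: subtract -1/2×row1 = (1, 0)

rank = 2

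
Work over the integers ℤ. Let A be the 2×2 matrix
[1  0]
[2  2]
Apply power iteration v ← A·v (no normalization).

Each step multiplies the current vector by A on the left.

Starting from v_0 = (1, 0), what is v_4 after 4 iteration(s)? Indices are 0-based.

v_4 = (1, 30)

v_0 = (1, 0).
v_1 = A·v_0 = (1, 2).
v_2 = A·v_1 = (1, 6).
v_3 = A·v_2 = (1, 14).
v_4 = A·v_3 = (1, 30).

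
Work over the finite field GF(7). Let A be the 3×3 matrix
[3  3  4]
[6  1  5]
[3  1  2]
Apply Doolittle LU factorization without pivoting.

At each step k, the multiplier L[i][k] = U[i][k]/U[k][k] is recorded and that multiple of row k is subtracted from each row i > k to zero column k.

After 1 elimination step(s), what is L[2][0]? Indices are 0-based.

L[2][0] = 1

k=0: U[0][0]=3
  eliminate (1,0): mult=2, new row 1: (0, 2, 4); set L[1][0]=2
  eliminate (2,0): mult=1, new row 2: (0, 5, 5); set L[2][0]=1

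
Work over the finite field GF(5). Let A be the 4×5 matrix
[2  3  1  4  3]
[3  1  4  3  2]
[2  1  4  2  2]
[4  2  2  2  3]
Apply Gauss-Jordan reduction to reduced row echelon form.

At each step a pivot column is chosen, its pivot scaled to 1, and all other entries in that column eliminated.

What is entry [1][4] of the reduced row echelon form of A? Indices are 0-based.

M[1][4] = 4

pivot(0,0)=2: scale R0 → (1, 4, 3, 2, 4)
  clear (1,0): R1 −= (3)R0 → (0, 4, 0, 2, 0)
  clear (2,0): R2 −= (2)R0 → (0, 3, 3, 3, 4)
  clear (3,0): R3 −= (4)R0 → (0, 1, 0, 4, 2)
pivot(1,1)=4: scale R1 → (0, 1, 0, 3, 0)
  clear (0,1): R0 −= (4)R1 → (1, 0, 3, 0, 4)
  clear (2,1): R2 −= (3)R1 → (0, 0, 3, 4, 4)
  clear (3,1): R3 −= (1)R1 → (0, 0, 0, 1, 2)
pivot(2,2)=3: scale R2 → (0, 0, 1, 3, 3)
  clear (0,2): R0 −= (3)R2 → (1, 0, 0, 1, 0)
pivot(3,3)=1: scale R3 → (0, 0, 0, 1, 2)
  clear (0,3): R0 −= (1)R3 → (1, 0, 0, 0, 3)
  clear (1,3): R1 −= (3)R3 → (0, 1, 0, 0, 4)
  clear (2,3): R2 −= (3)R3 → (0, 0, 1, 0, 2)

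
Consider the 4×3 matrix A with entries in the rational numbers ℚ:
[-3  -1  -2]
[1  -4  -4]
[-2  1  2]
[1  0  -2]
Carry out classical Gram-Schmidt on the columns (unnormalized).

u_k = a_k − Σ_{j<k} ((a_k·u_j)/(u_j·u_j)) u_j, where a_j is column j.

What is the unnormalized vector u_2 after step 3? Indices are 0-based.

Step 1: u_0 = a_0 = (-3, 1, -2, 1).
Step 2: u_1 = a_1 − (-1/5)·u_0 = (-8/5, -19/5, 3/5, 1/5).
Step 3: u_2 = a_2 − (-4/15)·u_0 − (32/29)·u_1 = (-30/29, 40/87, 70/87, -170/87).

u_2 = (-30/29, 40/87, 70/87, -170/87)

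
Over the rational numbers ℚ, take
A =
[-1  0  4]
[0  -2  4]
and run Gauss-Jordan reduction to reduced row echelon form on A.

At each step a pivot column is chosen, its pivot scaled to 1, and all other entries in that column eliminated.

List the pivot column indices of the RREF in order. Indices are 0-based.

pivot(0,0)=-1: scale R0 → (1, 0, -4)
pivot(1,1)=-2: scale R1 → (0, 1, -2)

pivot columns: 0, 1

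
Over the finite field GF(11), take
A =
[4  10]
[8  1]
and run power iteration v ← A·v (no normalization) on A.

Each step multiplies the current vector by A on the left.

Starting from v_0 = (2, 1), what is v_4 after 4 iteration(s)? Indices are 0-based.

v_4 = (9, 6)

v_0 = (2, 1).
v_1 = A·v_0 = (7, 6).
v_2 = A·v_1 = (0, 7).
v_3 = A·v_2 = (4, 7).
v_4 = A·v_3 = (9, 6).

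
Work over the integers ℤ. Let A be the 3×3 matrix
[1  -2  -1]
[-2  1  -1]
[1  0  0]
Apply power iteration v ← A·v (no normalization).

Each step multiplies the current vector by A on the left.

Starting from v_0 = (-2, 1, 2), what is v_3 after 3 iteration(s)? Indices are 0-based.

v_0 = (-2, 1, 2).
v_1 = A·v_0 = (-6, 3, -2).
v_2 = A·v_1 = (-10, 17, -6).
v_3 = A·v_2 = (-38, 43, -10).

v_3 = (-38, 43, -10)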